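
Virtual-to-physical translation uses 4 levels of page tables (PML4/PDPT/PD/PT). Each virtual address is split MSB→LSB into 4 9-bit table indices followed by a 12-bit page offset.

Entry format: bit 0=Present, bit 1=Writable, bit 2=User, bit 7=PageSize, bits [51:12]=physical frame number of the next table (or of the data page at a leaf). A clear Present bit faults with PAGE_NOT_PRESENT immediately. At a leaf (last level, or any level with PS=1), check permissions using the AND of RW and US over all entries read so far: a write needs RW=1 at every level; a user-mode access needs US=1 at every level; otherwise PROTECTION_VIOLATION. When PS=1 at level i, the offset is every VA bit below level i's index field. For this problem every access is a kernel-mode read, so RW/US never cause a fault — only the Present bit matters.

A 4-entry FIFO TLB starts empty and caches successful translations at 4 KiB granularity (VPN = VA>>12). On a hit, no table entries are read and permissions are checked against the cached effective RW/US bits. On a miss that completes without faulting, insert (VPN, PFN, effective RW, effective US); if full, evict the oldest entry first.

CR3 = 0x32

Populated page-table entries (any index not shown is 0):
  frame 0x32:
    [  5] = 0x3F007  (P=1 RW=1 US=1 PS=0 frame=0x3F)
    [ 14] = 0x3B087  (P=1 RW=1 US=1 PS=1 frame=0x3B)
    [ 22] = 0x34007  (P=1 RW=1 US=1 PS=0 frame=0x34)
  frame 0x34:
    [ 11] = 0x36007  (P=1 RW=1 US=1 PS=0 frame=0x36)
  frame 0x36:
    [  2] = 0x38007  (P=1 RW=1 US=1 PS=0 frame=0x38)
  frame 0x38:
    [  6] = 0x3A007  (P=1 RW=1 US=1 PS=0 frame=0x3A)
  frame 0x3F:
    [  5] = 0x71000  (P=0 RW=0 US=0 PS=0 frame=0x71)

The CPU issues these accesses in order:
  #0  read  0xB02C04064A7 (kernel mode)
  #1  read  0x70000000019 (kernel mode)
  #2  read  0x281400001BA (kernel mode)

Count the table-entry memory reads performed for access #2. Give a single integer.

Trace:
#0 VA=0xB02C04064A7 (r,kernel):
  L0: frame=0x32 idx=22 entry=0x34007 [P=1 RW=1 US=1 PS=0]
  L1: frame=0x34 idx=11 entry=0x36007 [P=1 RW=1 US=1 PS=0]
  L2: frame=0x36 idx=2 entry=0x38007 [P=1 RW=1 US=1 PS=0]
  L3: frame=0x38 idx=6 entry=0x3A007 [P=1 RW=1 US=1 PS=0]
  → PA=0x3A4A7  (4 entries read)
#1 VA=0x70000000019 (r,kernel):
  L0: frame=0x32 idx=14 entry=0x3B087 [P=1 RW=1 US=1 PS=1]
  → PA=0x3B019 (huge @L0)  (1 entries read)
#2 VA=0x281400001BA (r,kernel):
  L0: frame=0x32 idx=5 entry=0x3F007 [P=1 RW=1 US=1 PS=0]
  L1: frame=0x3F idx=5 entry=0x71000 [P=0 RW=0 US=0 PS=0]
  ⇒ fault: PAGE_NOT_PRESENT  — 2 lookups

Entries read for #2: 2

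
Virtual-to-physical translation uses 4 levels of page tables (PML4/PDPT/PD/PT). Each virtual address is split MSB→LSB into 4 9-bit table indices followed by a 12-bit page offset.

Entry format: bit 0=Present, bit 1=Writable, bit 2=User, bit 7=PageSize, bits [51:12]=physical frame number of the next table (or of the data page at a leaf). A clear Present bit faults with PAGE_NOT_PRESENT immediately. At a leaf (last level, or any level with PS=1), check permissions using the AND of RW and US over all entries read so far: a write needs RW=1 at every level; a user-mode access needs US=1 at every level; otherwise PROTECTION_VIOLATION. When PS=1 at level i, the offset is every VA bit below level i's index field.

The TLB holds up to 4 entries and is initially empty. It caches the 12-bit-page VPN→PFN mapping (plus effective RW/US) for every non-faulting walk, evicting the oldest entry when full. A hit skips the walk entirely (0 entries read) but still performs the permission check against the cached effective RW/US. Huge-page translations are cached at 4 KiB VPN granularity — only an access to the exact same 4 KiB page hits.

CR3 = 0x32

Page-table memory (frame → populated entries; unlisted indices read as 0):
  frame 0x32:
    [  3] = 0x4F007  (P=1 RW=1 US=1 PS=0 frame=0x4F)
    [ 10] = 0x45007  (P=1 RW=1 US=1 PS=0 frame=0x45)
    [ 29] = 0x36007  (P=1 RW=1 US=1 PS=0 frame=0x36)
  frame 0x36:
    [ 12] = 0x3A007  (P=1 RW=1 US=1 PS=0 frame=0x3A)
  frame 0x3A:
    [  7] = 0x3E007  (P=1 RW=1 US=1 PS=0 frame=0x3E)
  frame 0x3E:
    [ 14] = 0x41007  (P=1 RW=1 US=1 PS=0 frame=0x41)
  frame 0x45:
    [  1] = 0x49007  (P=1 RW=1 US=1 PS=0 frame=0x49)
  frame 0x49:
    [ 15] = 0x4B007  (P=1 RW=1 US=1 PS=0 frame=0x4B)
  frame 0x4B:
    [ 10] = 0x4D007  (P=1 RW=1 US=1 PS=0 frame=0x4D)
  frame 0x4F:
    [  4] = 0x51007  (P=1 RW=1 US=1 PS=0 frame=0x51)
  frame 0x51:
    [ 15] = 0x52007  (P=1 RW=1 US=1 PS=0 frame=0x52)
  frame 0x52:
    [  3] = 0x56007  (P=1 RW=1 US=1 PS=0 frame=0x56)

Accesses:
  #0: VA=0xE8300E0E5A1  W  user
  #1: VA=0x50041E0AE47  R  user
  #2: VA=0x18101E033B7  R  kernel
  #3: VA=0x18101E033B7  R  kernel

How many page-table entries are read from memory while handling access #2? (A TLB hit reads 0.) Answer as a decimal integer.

Per-access translation:
#0 VA=0xE8300E0E5A1 (w,user):
  [0] read 0x32 idx=29: raw=0x36007 flags P=1 W=1 U=1 S=0
  [1] read 0x36 idx=12: raw=0x3A007 flags P=1 W=1 U=1 S=0
  [2] read 0x3A idx=7: raw=0x3E007 flags P=1 W=1 U=1 S=0
  [3] read 0x3E idx=14: raw=0x41007 flags P=1 W=1 U=1 S=0
  ✓ 0x415A1  — 4 lookups
#1 VA=0x50041E0AE47 (r,user):
  [0] read 0x32 idx=10: raw=0x45007 flags P=1 W=1 U=1 S=0
  [1] read 0x45 idx=1: raw=0x49007 flags P=1 W=1 U=1 S=0
  [2] read 0x49 idx=15: raw=0x4B007 flags P=1 W=1 U=1 S=0
  [3] read 0x4B idx=10: raw=0x4D007 flags P=1 W=1 U=1 S=0
  ✓ 0x4DE47  — 4 lookups
#2 VA=0x18101E033B7 (r,kernel):
  [0] read 0x32 idx=3: raw=0x4F007 flags P=1 W=1 U=1 S=0
  [1] read 0x4F idx=4: raw=0x51007 flags P=1 W=1 U=1 S=0
  [2] read 0x51 idx=15: raw=0x52007 flags P=1 W=1 U=1 S=0
  [3] read 0x52 idx=3: raw=0x56007 flags P=1 W=1 U=1 S=0
  ✓ 0x563B7  — 4 lookups
#3 VA=0x18101E033B7 (r,kernel):
  TLB hit vpn=0x18101E03 → PA=0x563B7

Entries read for #2: 4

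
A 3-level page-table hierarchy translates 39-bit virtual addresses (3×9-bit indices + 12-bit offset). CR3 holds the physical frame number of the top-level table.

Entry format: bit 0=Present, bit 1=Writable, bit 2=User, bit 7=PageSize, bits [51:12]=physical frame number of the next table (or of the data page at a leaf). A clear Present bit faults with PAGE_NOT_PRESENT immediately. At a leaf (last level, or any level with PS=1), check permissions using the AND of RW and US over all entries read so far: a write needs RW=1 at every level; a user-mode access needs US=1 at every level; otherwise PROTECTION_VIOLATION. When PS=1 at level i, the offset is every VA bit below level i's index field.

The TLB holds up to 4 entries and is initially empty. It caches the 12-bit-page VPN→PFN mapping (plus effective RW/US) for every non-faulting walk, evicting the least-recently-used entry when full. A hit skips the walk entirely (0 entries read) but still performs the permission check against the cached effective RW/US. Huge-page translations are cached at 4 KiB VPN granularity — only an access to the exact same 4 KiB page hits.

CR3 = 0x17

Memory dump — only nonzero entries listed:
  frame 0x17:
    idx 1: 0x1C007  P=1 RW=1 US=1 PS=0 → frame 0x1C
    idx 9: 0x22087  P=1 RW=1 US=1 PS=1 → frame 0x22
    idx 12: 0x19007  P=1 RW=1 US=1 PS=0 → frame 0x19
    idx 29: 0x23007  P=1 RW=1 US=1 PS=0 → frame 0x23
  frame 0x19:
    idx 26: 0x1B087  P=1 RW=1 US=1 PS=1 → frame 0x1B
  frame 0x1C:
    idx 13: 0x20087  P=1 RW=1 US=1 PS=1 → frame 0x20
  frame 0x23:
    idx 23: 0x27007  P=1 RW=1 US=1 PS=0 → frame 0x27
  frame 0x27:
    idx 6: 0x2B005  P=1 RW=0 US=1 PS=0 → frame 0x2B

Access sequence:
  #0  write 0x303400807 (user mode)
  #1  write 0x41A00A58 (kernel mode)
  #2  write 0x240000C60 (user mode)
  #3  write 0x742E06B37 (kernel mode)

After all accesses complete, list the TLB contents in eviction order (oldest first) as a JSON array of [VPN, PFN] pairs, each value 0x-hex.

Walk each access:
#0 VA=0x303400807 (w,user):
  [0] read 0x17 idx=12: raw=0x19007 flags P=1 W=1 U=1 S=0
  [1] read 0x19 idx=26: raw=0x1B087 flags P=1 W=1 U=1 S=1
  → PA=0x1B807 (huge @L1)  (2 entries read)
#1 VA=0x41A00A58 (w,kernel):
  [0] read 0x17 idx=1: raw=0x1C007 flags P=1 W=1 U=1 S=0
  [1] read 0x1C idx=13: raw=0x20087 flags P=1 W=1 U=1 S=1
  → PA=0x20A58 (huge @L1)  (2 entries read)
#2 VA=0x240000C60 (w,user):
  [0] read 0x17 idx=9: raw=0x22087 flags P=1 W=1 U=1 S=1
  → PA=0x22C60 (huge @L0)  (1 entries read)
#3 VA=0x742E06B37 (w,kernel):
  [0] read 0x17 idx=29: raw=0x23007 flags P=1 W=1 U=1 S=0
  [1] read 0x23 idx=23: raw=0x27007 flags P=1 W=1 U=1 S=0
  [2] read 0x27 idx=6: raw=0x2B005 flags P=1 W=0 U=1 S=0
  → PROTECTION_VIOLATION  (3 entries read)

TLB: [["0x303400", "0x1B"], ["0x41A00", "0x20"], ["0x240000", "0x22"]]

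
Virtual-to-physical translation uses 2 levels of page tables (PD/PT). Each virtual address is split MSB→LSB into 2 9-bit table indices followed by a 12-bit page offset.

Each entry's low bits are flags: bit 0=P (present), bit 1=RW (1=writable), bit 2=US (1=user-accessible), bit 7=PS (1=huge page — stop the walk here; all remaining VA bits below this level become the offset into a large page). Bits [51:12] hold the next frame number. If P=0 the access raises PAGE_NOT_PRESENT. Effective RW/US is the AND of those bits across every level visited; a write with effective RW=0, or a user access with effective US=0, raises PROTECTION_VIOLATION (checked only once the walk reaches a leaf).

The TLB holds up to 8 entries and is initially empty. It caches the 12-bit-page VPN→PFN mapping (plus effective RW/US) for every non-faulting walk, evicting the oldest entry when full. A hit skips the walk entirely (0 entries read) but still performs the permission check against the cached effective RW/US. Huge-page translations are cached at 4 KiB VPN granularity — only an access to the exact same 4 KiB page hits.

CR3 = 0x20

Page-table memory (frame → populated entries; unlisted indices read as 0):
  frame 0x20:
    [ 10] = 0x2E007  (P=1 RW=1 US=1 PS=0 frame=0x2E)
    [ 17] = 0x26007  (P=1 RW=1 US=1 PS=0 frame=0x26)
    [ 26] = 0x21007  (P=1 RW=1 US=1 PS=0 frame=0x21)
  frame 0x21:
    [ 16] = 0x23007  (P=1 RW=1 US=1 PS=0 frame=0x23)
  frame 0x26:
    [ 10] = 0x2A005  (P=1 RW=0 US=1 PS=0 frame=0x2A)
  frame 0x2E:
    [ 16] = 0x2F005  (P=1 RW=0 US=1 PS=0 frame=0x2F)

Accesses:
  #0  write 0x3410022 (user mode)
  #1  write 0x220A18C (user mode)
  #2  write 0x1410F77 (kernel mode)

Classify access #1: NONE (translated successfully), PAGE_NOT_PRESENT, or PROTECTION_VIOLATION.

Trace:
#0 VA=0x3410022 (w,user):
  [0] read 0x20 idx=26: raw=0x21007 flags P=1 W=1 U=1 S=0
  [1] read 0x21 idx=16: raw=0x23007 flags P=1 W=1 U=1 S=0
  ⇒ phys 0x23022  [2 reads]
#1 VA=0x220A18C (w,user):
  [0] read 0x20 idx=17: raw=0x26007 flags P=1 W=1 U=1 S=0
  [1] read 0x26 idx=10: raw=0x2A005 flags P=1 W=0 U=1 S=0
  ⇒ fault: PROTECTION_VIOLATION  — 2 lookups
#2 VA=0x1410F77 (w,kernel):
  [0] read 0x20 idx=10: raw=0x2E007 flags P=1 W=1 U=1 S=0
  [1] read 0x2E idx=16: raw=0x2F005 flags P=1 W=0 U=1 S=0
  ⇒ fault: PROTECTION_VIOLATION  — 2 lookups

Access #1 fault: PROTECTION_VIOLATION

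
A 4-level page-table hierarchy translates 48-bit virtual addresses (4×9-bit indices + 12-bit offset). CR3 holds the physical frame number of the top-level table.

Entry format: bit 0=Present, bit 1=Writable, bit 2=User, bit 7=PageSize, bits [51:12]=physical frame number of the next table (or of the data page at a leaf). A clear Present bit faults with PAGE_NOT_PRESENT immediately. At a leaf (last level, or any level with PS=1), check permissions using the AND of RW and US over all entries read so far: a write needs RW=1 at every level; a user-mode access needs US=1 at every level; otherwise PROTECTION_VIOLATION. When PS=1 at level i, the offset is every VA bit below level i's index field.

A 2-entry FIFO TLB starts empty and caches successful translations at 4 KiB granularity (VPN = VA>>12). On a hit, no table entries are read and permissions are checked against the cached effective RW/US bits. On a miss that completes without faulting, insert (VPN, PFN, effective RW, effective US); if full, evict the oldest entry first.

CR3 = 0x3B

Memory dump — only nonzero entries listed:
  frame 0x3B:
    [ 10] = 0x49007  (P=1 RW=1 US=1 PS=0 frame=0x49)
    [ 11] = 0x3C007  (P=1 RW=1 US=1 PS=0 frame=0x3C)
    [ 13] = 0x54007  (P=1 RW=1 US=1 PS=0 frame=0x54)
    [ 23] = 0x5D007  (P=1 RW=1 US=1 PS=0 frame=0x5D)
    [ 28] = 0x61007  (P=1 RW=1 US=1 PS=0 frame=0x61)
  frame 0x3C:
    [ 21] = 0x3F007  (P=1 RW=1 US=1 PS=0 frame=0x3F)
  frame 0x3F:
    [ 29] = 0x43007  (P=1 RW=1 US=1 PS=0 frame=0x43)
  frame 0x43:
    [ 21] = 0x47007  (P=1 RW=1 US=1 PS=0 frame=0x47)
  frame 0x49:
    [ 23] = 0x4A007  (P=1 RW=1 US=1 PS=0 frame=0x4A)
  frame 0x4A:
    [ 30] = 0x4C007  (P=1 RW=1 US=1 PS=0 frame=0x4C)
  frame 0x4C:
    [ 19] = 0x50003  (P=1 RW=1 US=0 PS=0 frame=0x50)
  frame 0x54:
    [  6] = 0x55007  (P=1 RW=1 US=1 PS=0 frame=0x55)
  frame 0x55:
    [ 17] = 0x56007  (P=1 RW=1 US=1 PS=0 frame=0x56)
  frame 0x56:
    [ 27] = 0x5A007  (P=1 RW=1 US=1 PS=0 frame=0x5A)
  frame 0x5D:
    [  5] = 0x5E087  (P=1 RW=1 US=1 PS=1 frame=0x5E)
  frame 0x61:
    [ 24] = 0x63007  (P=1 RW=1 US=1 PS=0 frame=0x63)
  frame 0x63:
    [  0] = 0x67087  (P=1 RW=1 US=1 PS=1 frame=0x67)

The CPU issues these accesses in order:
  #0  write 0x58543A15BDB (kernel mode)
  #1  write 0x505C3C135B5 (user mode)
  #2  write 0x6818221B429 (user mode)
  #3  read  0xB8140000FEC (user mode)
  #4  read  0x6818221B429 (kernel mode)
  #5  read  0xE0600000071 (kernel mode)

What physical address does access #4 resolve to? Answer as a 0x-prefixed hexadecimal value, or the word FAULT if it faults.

Trace:
#0 VA=0x58543A15BDB (w,kernel):
  lvl0: tbl 0x3B, slot 11 ⇒ 0x3C007 (P1/RW1/US1/PS0)
  lvl1: tbl 0x3C, slot 21 ⇒ 0x3F007 (P1/RW1/US1/PS0)
  lvl2: tbl 0x3F, slot 29 ⇒ 0x43007 (P1/RW1/US1/PS0)
  lvl3: tbl 0x43, slot 21 ⇒ 0x47007 (P1/RW1/US1/PS0)
  → PA=0x47BDB  (4 entries read)
#1 VA=0x505C3C135B5 (w,user):
  lvl0: tbl 0x3B, slot 10 ⇒ 0x49007 (P1/RW1/US1/PS0)
  lvl1: tbl 0x49, slot 23 ⇒ 0x4A007 (P1/RW1/US1/PS0)
  lvl2: tbl 0x4A, slot 30 ⇒ 0x4C007 (P1/RW1/US1/PS0)
  lvl3: tbl 0x4C, slot 19 ⇒ 0x50003 (P1/RW1/US0/PS0)
  → PROTECTION_VIOLATION  (4 entries read)
#2 VA=0x6818221B429 (w,user):
  lvl0: tbl 0x3B, slot 13 ⇒ 0x54007 (P1/RW1/US1/PS0)
  lvl1: tbl 0x54, slot 6 ⇒ 0x55007 (P1/RW1/US1/PS0)
  lvl2: tbl 0x55, slot 17 ⇒ 0x56007 (P1/RW1/US1/PS0)
  lvl3: tbl 0x56, slot 27 ⇒ 0x5A007 (P1/RW1/US1/PS0)
  → PA=0x5A429  (4 entries read)
#3 VA=0xB8140000FEC (r,user):
  lvl0: tbl 0x3B, slot 23 ⇒ 0x5D007 (P1/RW1/US1/PS0)
  lvl1: tbl 0x5D, slot 5 ⇒ 0x5E087 (P1/RW1/US1/PS1)
  → PA=0x5EFEC (huge @L1)  (2 entries read)
#4 VA=0x6818221B429 (r,kernel):
  TLB hit vpn=0x6818221B → PA=0x5A429
#5 VA=0xE0600000071 (r,kernel):
  lvl0: tbl 0x3B, slot 28 ⇒ 0x61007 (P1/RW1/US1/PS0)
  lvl1: tbl 0x61, slot 24 ⇒ 0x63007 (P1/RW1/US1/PS0)
  lvl2: tbl 0x63, slot 0 ⇒ 0x67087 (P1/RW1/US1/PS1)
  → PA=0x67071 (huge @L2)  (3 entries read)

Access #4 PA: 0x5A429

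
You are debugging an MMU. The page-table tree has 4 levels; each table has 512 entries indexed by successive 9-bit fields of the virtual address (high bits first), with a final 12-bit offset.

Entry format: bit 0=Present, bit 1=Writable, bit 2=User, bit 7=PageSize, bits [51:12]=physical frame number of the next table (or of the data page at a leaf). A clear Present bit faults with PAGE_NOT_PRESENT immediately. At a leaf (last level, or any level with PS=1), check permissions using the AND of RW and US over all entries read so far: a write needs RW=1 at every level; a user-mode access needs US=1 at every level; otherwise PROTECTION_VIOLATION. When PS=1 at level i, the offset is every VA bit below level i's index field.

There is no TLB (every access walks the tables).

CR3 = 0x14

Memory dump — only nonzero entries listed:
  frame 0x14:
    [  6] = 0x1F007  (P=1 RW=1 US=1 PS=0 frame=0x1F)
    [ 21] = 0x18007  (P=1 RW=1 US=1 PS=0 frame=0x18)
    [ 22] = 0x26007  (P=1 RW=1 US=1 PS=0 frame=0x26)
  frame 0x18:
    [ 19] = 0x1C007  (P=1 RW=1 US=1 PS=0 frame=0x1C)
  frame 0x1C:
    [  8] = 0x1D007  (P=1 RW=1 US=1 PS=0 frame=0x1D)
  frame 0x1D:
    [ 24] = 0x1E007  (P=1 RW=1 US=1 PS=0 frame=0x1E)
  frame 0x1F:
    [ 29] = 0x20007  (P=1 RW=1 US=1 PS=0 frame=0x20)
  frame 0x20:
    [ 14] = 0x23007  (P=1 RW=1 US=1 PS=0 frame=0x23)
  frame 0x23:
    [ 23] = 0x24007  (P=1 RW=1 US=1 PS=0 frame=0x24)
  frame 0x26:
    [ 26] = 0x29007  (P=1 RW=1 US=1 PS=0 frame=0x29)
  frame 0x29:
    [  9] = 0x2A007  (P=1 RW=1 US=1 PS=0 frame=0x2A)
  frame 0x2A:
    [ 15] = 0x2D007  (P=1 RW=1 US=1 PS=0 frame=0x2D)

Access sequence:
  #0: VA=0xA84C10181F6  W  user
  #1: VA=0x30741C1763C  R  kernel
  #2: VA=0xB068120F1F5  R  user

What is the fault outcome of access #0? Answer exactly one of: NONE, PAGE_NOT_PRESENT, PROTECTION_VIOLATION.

Per-access translation:
#0 VA=0xA84C10181F6 (w,user):
  L0 @0x14[21] → 0x18007  P=1,RW=1,US=1,PS=0
  L1 @0x18[19] → 0x1C007  P=1,RW=1,US=1,PS=0
  L2 @0x1C[8] → 0x1D007  P=1,RW=1,US=1,PS=0
  L3 @0x1D[24] → 0x1E007  P=1,RW=1,US=1,PS=0
  ✓ 0x1E1F6  — 4 lookups
#1 VA=0x30741C1763C (r,kernel):
  L0 @0x14[6] → 0x1F007  P=1,RW=1,US=1,PS=0
  L1 @0x1F[29] → 0x20007  P=1,RW=1,US=1,PS=0
  L2 @0x20[14] → 0x23007  P=1,RW=1,US=1,PS=0
  L3 @0x23[23] → 0x24007  P=1,RW=1,US=1,PS=0
  ✓ 0x2463C  — 4 lookups
#2 VA=0xB068120F1F5 (r,user):
  L0 @0x14[22] → 0x26007  P=1,RW=1,US=1,PS=0
  L1 @0x26[26] → 0x29007  P=1,RW=1,US=1,PS=0
  L2 @0x29[9] → 0x2A007  P=1,RW=1,US=1,PS=0
  L3 @0x2A[15] → 0x2D007  P=1,RW=1,US=1,PS=0
  ✓ 0x2D1F5  — 4 lookups

Access #0 fault: NONE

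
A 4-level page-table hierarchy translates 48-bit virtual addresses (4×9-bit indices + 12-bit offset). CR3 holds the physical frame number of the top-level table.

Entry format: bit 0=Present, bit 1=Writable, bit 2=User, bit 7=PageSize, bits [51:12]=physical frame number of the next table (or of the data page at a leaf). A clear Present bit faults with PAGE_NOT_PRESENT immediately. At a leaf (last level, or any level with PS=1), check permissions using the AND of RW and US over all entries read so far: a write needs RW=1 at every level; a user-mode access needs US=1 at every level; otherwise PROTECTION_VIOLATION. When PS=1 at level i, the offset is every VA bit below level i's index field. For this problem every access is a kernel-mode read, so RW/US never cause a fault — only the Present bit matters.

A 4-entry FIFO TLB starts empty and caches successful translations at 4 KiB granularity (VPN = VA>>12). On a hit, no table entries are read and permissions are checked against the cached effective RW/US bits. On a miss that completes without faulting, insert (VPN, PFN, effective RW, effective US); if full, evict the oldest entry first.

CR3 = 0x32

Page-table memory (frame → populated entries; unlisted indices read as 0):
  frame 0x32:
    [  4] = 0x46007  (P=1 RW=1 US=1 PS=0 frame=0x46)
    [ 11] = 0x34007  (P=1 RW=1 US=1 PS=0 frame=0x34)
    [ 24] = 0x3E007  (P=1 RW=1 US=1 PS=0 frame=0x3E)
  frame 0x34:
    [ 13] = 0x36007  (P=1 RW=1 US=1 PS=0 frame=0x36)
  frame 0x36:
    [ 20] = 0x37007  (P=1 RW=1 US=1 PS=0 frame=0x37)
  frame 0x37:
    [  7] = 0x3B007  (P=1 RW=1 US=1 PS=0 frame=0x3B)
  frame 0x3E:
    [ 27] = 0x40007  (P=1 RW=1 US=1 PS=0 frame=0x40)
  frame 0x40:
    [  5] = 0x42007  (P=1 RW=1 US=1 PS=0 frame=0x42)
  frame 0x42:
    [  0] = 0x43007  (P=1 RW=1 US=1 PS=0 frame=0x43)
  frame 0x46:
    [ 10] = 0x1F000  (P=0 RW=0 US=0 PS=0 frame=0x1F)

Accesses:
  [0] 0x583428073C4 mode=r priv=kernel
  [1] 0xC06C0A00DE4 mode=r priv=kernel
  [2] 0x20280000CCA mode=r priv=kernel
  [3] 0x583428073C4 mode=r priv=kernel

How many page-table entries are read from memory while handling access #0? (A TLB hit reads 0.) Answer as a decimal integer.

Walk each access:
#0 VA=0x583428073C4 (r,kernel):
  L0: frame=0x32 idx=11 entry=0x34007 [P=1 RW=1 US=1 PS=0]
  L1: frame=0x34 idx=13 entry=0x36007 [P=1 RW=1 US=1 PS=0]
  L2: frame=0x36 idx=20 entry=0x37007 [P=1 RW=1 US=1 PS=0]
  L3: frame=0x37 idx=7 entry=0x3B007 [P=1 RW=1 US=1 PS=0]
  ✓ 0x3B3C4  — 4 lookups
#1 VA=0xC06C0A00DE4 (r,kernel):
  L0: frame=0x32 idx=24 entry=0x3E007 [P=1 RW=1 US=1 PS=0]
  L1: frame=0x3E idx=27 entry=0x40007 [P=1 RW=1 US=1 PS=0]
  L2: frame=0x40 idx=5 entry=0x42007 [P=1 RW=1 US=1 PS=0]
  L3: frame=0x42 idx=0 entry=0x43007 [P=1 RW=1 US=1 PS=0]
  ✓ 0x43DE4  — 4 lookups
#2 VA=0x20280000CCA (r,kernel):
  L0: frame=0x32 idx=4 entry=0x46007 [P=1 RW=1 US=1 PS=0]
  L1: frame=0x46 idx=10 entry=0x1F000 [P=0 RW=0 US=0 PS=0]
  ⇒ fault: PAGE_NOT_PRESENT  — 2 lookups
#3 VA=0x583428073C4 (r,kernel):
  TLB hit vpn=0x58342807 → PA=0x3B3C4

Entries read for #0: 4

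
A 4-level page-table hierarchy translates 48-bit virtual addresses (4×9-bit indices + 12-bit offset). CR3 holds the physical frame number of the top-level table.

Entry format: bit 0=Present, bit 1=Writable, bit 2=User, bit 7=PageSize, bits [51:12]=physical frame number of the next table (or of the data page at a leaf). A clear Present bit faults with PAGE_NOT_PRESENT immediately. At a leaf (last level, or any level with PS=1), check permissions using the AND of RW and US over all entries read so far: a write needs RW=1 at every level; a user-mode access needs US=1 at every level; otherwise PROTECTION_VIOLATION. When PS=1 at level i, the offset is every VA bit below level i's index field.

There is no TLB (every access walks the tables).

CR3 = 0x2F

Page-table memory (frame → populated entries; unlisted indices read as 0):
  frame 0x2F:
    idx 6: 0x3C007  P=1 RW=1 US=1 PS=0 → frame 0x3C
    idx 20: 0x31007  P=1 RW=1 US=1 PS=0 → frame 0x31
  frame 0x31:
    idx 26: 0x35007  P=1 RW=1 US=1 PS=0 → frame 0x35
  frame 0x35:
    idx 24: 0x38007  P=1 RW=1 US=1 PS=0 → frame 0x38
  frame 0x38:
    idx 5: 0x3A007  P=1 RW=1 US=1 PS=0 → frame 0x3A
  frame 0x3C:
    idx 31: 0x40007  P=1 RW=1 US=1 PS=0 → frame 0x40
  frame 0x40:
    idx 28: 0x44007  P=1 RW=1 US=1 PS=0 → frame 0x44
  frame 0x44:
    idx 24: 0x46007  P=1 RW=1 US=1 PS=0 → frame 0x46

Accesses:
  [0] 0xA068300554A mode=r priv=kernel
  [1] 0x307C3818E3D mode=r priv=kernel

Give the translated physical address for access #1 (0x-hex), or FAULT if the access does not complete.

Trace:
#0 VA=0xA068300554A (r,kernel):
  L0 @0x2F[20] → 0x31007  P=1,RW=1,US=1,PS=0
  L1 @0x31[26] → 0x35007  P=1,RW=1,US=1,PS=0
  L2 @0x35[24] → 0x38007  P=1,RW=1,US=1,PS=0
  L3 @0x38[5] → 0x3A007  P=1,RW=1,US=1,PS=0
  ⇒ phys 0x3A54A  [4 reads]
#1 VA=0x307C3818E3D (r,kernel):
  L0 @0x2F[6] → 0x3C007  P=1,RW=1,US=1,PS=0
  L1 @0x3C[31] → 0x40007  P=1,RW=1,US=1,PS=0
  L2 @0x40[28] → 0x44007  P=1,RW=1,US=1,PS=0
  L3 @0x44[24] → 0x46007  P=1,RW=1,US=1,PS=0
  ⇒ phys 0x46E3D  [4 reads]

Access #1 PA: 0x46E3D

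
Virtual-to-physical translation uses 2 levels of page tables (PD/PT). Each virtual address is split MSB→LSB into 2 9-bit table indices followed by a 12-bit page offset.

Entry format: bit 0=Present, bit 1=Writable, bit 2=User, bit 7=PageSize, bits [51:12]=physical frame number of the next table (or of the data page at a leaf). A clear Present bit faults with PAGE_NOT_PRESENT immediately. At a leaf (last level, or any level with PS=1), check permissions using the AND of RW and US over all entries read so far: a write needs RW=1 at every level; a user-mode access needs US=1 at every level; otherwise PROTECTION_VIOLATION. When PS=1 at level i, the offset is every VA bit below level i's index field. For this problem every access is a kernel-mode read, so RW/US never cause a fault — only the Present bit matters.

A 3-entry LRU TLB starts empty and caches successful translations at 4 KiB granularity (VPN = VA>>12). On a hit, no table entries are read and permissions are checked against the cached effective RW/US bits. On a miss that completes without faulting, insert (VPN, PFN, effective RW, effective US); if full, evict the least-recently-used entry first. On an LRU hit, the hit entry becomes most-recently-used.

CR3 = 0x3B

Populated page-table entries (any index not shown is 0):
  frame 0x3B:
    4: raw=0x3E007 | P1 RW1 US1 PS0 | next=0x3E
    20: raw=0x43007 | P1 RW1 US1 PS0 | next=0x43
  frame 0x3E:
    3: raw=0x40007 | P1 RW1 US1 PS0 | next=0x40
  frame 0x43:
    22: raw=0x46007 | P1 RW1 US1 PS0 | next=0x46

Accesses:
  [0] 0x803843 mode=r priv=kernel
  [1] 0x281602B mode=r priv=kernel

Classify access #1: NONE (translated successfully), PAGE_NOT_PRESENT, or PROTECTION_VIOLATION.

Per-access translation:
#0 VA=0x803843 (r,kernel):
  L0: frame=0x3B idx=4 entry=0x3E007 [P=1 RW=1 US=1 PS=0]
  L1: frame=0x3E idx=3 entry=0x40007 [P=1 RW=1 US=1 PS=0]
  → PA=0x40843  (2 entries read)
#1 VA=0x281602B (r,kernel):
  L0: frame=0x3B idx=20 entry=0x43007 [P=1 RW=1 US=1 PS=0]
  L1: frame=0x43 idx=22 entry=0x46007 [P=1 RW=1 US=1 PS=0]
  → PA=0x4602B  (2 entries read)

Access #1 fault: NONE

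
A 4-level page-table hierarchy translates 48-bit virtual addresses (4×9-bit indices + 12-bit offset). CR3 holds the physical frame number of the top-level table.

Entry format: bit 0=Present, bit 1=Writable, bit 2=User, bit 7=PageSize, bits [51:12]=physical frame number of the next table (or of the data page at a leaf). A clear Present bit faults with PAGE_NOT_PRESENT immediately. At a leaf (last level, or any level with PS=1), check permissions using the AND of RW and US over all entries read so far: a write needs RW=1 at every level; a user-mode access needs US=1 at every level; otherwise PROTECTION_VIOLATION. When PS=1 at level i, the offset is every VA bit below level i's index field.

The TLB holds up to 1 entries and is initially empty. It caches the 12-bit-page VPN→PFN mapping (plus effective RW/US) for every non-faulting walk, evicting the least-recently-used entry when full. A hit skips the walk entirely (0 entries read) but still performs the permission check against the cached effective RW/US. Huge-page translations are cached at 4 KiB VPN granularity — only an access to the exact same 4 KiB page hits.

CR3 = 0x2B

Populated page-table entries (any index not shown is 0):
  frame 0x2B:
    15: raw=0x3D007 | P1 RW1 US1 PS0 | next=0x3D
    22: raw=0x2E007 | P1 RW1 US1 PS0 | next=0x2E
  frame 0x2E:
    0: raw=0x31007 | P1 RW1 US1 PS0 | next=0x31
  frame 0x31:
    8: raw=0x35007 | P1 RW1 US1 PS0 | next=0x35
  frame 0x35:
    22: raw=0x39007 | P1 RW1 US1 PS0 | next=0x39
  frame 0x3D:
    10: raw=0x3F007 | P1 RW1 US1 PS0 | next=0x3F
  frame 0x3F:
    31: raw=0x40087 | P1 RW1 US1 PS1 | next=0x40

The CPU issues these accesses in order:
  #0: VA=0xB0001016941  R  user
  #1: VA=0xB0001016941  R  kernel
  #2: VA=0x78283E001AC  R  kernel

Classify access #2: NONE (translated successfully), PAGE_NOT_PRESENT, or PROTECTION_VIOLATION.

Walk each access:
#0 VA=0xB0001016941 (r,user):
  L0 @0x2B[22] → 0x2E007  P=1,RW=1,US=1,PS=0
  L1 @0x2E[0] → 0x31007  P=1,RW=1,US=1,PS=0
  L2 @0x31[8] → 0x35007  P=1,RW=1,US=1,PS=0
  L3 @0x35[22] → 0x39007  P=1,RW=1,US=1,PS=0
  → PA=0x39941  (4 entries read)
#1 VA=0xB0001016941 (r,kernel):
  TLB hit vpn=0xB0001016 → PA=0x39941
#2 VA=0x78283E001AC (r,kernel):
  L0 @0x2B[15] → 0x3D007  P=1,RW=1,US=1,PS=0
  L1 @0x3D[10] → 0x3F007  P=1,RW=1,US=1,PS=0
  L2 @0x3F[31] → 0x40087  P=1,RW=1,US=1,PS=1
  → PA=0x401AC (huge @L2)  (3 entries read)

Access #2 fault: NONE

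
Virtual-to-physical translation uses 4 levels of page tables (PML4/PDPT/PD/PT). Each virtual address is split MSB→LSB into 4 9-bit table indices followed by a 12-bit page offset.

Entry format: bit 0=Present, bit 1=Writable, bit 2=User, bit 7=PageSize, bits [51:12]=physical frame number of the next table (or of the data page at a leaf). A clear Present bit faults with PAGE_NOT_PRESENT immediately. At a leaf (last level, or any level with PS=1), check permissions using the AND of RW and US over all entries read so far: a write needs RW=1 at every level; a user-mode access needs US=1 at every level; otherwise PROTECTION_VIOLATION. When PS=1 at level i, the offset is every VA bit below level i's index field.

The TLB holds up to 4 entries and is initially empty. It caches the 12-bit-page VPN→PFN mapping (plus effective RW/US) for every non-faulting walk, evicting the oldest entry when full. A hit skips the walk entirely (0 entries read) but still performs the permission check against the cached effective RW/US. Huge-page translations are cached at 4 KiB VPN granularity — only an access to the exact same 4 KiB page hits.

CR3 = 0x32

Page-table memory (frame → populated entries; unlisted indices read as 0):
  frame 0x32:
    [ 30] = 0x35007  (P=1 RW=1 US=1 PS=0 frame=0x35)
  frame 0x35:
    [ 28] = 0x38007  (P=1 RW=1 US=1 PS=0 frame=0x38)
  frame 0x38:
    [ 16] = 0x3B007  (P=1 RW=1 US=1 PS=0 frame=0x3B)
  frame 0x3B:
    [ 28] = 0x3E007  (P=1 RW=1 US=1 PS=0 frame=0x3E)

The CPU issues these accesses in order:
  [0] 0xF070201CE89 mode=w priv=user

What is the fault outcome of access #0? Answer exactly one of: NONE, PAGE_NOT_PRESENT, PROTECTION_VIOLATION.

Walk each access:
#0 VA=0xF070201CE89 (w,user):
  L0 @0x32[30] → 0x35007  P=1,RW=1,US=1,PS=0
  L1 @0x35[28] → 0x38007  P=1,RW=1,US=1,PS=0
  L2 @0x38[16] → 0x3B007  P=1,RW=1,US=1,PS=0
  L3 @0x3B[28] → 0x3E007  P=1,RW=1,US=1,PS=0
  ✓ 0x3EE89  — 4 lookups

Access #0 fault: NONE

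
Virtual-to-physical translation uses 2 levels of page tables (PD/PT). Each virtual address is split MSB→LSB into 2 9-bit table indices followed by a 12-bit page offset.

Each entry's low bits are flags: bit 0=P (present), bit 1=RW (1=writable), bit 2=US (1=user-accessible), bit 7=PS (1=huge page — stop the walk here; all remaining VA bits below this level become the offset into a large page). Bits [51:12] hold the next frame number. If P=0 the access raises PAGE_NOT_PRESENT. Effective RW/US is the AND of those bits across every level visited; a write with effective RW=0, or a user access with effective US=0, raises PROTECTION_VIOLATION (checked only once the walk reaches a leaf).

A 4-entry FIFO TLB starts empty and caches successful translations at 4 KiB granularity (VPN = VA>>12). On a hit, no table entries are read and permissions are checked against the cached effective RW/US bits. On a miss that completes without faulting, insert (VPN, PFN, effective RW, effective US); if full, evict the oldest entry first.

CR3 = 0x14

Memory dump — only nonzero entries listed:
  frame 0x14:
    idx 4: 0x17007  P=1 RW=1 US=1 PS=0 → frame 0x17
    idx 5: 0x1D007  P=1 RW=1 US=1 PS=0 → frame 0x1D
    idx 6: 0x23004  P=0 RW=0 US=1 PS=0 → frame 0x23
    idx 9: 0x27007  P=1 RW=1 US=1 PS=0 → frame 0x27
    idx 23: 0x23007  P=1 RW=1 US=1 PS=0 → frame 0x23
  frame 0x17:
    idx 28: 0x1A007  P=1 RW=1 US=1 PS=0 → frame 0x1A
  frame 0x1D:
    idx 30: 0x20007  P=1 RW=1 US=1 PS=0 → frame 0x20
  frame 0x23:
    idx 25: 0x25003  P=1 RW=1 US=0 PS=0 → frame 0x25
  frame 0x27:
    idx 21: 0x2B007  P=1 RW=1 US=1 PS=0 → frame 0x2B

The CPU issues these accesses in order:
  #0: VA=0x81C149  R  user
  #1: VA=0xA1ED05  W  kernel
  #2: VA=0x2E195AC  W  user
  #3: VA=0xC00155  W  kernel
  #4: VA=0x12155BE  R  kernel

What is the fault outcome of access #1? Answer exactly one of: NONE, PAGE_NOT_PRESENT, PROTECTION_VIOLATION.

Per-access translation:
#0 VA=0x81C149 (r,user):
  L0: frame=0x14 idx=4 entry=0x17007 [P=1 RW=1 US=1 PS=0]
  L1: frame=0x17 idx=28 entry=0x1A007 [P=1 RW=1 US=1 PS=0]
  → PA=0x1A149  (2 entries read)
#1 VA=0xA1ED05 (w,kernel):
  L0: frame=0x14 idx=5 entry=0x1D007 [P=1 RW=1 US=1 PS=0]
  L1: frame=0x1D idx=30 entry=0x20007 [P=1 RW=1 US=1 PS=0]
  → PA=0x20D05  (2 entries read)
#2 VA=0x2E195AC (w,user):
  L0: frame=0x14 idx=23 entry=0x23007 [P=1 RW=1 US=1 PS=0]
  L1: frame=0x23 idx=25 entry=0x25003 [P=1 RW=1 US=0 PS=0]
  ✗ PROTECTION_VIOLATION  [2 reads]
#3 VA=0xC00155 (w,kernel):
  L0: frame=0x14 idx=6 entry=0x23004 [P=0 RW=0 US=1 PS=0]
  ✗ PAGE_NOT_PRESENT  [1 reads]
#4 VA=0x12155BE (r,kernel):
  L0: frame=0x14 idx=9 entry=0x27007 [P=1 RW=1 US=1 PS=0]
  L1: frame=0x27 idx=21 entry=0x2B007 [P=1 RW=1 US=1 PS=0]
  → PA=0x2B5BE  (2 entries read)

Access #1 fault: NONE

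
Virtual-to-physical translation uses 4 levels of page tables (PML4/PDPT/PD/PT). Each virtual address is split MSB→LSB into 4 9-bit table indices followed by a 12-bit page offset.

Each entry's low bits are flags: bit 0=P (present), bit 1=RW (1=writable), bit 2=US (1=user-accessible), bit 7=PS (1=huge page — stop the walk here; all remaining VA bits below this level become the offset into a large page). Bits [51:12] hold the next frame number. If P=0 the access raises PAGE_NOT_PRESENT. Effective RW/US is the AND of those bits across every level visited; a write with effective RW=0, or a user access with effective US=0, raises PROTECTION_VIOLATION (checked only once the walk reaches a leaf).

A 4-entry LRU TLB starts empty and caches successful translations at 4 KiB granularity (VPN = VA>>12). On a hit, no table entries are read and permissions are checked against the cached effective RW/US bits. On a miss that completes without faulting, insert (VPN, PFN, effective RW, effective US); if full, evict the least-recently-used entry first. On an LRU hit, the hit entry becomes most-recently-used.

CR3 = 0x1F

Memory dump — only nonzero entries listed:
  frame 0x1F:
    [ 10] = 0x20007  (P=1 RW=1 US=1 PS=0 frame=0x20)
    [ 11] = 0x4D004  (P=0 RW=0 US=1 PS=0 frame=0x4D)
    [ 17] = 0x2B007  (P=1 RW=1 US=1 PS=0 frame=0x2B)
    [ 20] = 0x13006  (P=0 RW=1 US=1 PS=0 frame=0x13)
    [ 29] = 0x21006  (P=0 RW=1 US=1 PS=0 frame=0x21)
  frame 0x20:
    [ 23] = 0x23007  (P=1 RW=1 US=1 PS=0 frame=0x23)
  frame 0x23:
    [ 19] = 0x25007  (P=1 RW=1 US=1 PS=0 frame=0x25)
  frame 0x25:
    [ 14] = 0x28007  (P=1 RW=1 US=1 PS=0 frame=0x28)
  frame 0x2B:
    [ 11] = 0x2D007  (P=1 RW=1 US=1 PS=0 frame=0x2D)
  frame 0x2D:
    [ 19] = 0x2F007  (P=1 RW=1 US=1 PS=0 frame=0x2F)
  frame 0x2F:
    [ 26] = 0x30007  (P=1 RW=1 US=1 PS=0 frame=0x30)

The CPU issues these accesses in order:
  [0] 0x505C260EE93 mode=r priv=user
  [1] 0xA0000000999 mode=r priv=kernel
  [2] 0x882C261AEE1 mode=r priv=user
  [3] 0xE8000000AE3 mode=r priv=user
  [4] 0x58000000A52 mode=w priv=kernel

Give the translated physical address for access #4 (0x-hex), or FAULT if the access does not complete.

Per-access translation:
#0 VA=0x505C260EE93 (r,user):
  L0 @0x1F[10] → 0x20007  P=1,RW=1,US=1,PS=0
  L1 @0x20[23] → 0x23007  P=1,RW=1,US=1,PS=0
  L2 @0x23[19] → 0x25007  P=1,RW=1,US=1,PS=0
  L3 @0x25[14] → 0x28007  P=1,RW=1,US=1,PS=0
  ✓ 0x28E93  — 4 lookups
#1 VA=0xA0000000999 (r,kernel):
  L0 @0x1F[20] → 0x13006  P=0,RW=1,US=1,PS=0
  → PAGE_NOT_PRESENT  (1 entries read)
#2 VA=0x882C261AEE1 (r,user):
  L0 @0x1F[17] → 0x2B007  P=1,RW=1,US=1,PS=0
  L1 @0x2B[11] → 0x2D007  P=1,RW=1,US=1,PS=0
  L2 @0x2D[19] → 0x2F007  P=1,RW=1,US=1,PS=0
  L3 @0x2F[26] → 0x30007  P=1,RW=1,US=1,PS=0
  ✓ 0x30EE1  — 4 lookups
#3 VA=0xE8000000AE3 (r,user):
  L0 @0x1F[29] → 0x21006  P=0,RW=1,US=1,PS=0
  → PAGE_NOT_PRESENT  (1 entries read)
#4 VA=0x58000000A52 (w,kernel):
  L0 @0x1F[11] → 0x4D004  P=0,RW=0,US=1,PS=0
  → PAGE_NOT_PRESENT  (1 entries read)

Access #4 PA: FAULT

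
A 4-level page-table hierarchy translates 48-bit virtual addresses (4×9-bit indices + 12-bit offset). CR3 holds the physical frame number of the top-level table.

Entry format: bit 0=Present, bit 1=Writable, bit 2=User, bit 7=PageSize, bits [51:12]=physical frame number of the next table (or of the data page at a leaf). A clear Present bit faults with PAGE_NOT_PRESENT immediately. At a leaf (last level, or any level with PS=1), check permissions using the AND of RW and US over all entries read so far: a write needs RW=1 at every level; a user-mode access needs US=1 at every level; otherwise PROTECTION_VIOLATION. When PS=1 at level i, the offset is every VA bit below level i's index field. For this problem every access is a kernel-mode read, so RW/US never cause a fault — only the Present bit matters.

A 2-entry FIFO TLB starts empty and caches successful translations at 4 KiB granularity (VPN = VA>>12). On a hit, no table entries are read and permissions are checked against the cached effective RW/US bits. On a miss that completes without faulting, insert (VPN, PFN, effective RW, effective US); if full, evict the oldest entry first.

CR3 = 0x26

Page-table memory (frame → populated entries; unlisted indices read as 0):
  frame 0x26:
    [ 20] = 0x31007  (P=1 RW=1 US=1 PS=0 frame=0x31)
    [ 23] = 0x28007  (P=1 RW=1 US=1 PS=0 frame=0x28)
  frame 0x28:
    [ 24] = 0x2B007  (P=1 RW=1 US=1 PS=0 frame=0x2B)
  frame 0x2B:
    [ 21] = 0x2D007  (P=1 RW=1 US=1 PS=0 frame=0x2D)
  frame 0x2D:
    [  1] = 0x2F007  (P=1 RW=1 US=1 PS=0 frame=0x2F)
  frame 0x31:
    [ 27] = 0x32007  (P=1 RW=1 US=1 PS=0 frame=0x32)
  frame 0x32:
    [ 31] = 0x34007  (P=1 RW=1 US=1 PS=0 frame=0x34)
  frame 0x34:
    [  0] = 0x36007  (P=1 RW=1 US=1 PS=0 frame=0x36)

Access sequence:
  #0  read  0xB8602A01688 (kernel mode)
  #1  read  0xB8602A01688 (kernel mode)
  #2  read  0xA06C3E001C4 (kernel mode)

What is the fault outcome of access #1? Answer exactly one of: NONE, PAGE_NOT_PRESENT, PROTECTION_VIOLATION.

Per-access translation:
#0 VA=0xB8602A01688 (r,kernel):
  L0 @0x26[23] → 0x28007  P=1,RW=1,US=1,PS=0
  L1 @0x28[24] → 0x2B007  P=1,RW=1,US=1,PS=0
  L2 @0x2B[21] → 0x2D007  P=1,RW=1,US=1,PS=0
  L3 @0x2D[1] → 0x2F007  P=1,RW=1,US=1,PS=0
  ✓ 0x2F688  — 4 lookups
#1 VA=0xB8602A01688 (r,kernel):
  TLB hit vpn=0xB8602A01 → PA=0x2F688
#2 VA=0xA06C3E001C4 (r,kernel):
  L0 @0x26[20] → 0x31007  P=1,RW=1,US=1,PS=0
  L1 @0x31[27] → 0x32007  P=1,RW=1,US=1,PS=0
  L2 @0x32[31] → 0x34007  P=1,RW=1,US=1,PS=0
  L3 @0x34[0] → 0x36007  P=1,RW=1,US=1,PS=0
  ✓ 0x361C4  — 4 lookups

Access #1 fault: NONE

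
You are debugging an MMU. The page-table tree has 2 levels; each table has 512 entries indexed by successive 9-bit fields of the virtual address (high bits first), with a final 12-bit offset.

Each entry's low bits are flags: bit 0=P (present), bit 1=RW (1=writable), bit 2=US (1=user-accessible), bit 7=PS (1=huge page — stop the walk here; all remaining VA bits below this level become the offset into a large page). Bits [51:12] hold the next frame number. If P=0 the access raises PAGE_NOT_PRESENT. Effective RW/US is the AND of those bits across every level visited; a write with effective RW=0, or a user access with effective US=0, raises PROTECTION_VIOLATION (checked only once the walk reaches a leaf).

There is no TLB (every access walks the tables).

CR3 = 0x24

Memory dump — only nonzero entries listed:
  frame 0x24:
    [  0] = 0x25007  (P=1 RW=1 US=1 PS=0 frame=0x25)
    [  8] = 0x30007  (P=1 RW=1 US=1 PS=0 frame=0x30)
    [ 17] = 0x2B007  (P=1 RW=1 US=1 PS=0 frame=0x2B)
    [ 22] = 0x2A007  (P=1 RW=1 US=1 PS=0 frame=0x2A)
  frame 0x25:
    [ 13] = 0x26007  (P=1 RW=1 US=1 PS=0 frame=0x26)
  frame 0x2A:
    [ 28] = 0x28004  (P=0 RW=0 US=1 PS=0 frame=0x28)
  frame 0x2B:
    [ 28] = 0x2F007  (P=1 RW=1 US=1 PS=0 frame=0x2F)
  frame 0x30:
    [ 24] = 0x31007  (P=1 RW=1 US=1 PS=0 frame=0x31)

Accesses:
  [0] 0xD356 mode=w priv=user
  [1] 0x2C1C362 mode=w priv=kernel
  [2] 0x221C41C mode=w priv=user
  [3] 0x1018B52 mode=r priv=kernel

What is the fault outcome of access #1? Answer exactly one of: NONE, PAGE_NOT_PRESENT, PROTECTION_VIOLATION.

Walk each access:
#0 VA=0xD356 (w,user):
  lvl0: tbl 0x24, slot 0 ⇒ 0x25007 (P1/RW1/US1/PS0)
  lvl1: tbl 0x25, slot 13 ⇒ 0x26007 (P1/RW1/US1/PS0)
  → PA=0x26356  (2 entries read)
#1 VA=0x2C1C362 (w,kernel):
  lvl0: tbl 0x24, slot 22 ⇒ 0x2A007 (P1/RW1/US1/PS0)
  lvl1: tbl 0x2A, slot 28 ⇒ 0x28004 (P0/RW0/US1/PS0)
  ✗ PAGE_NOT_PRESENT  [2 reads]
#2 VA=0x221C41C (w,user):
  lvl0: tbl 0x24, slot 17 ⇒ 0x2B007 (P1/RW1/US1/PS0)
  lvl1: tbl 0x2B, slot 28 ⇒ 0x2F007 (P1/RW1/US1/PS0)
  → PA=0x2F41C  (2 entries read)
#3 VA=0x1018B52 (r,kernel):
  lvl0: tbl 0x24, slot 8 ⇒ 0x30007 (P1/RW1/US1/PS0)
  lvl1: tbl 0x30, slot 24 ⇒ 0x31007 (P1/RW1/US1/PS0)
  → PA=0x31B52  (2 entries read)

Access #1 fault: PAGE_NOT_PRESENT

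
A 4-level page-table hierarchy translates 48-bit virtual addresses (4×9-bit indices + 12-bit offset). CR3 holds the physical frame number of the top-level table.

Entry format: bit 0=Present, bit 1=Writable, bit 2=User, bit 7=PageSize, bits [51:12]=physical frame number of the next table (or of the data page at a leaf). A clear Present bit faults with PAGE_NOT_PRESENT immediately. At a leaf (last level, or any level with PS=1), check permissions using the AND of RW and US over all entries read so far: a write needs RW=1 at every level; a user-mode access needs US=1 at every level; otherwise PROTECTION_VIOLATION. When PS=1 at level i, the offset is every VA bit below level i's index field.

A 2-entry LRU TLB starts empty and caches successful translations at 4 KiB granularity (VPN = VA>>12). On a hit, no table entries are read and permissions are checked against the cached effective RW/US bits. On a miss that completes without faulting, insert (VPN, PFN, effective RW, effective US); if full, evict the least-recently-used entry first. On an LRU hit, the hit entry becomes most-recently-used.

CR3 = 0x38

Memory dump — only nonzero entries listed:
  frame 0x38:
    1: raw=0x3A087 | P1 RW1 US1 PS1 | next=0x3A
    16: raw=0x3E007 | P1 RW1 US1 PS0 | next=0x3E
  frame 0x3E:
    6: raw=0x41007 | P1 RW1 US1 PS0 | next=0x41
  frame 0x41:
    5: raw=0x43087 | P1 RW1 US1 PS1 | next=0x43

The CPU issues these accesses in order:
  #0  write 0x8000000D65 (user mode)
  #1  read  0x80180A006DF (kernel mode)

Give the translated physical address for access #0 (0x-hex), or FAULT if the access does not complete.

Trace:
#0 VA=0x8000000D65 (w,user):
  lvl0: tbl 0x38, slot 1 ⇒ 0x3A087 (P1/RW1/US1/PS1)
  ⇒ phys 0x3AD65 (huge @L0)  [1 reads]
#1 VA=0x80180A006DF (r,kernel):
  lvl0: tbl 0x38, slot 16 ⇒ 0x3E007 (P1/RW1/US1/PS0)
  lvl1: tbl 0x3E, slot 6 ⇒ 0x41007 (P1/RW1/US1/PS0)
  lvl2: tbl 0x41, slot 5 ⇒ 0x43087 (P1/RW1/US1/PS1)
  ⇒ phys 0x436DF (huge @L2)  [3 reads]

Access #0 PA: 0x3AD65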